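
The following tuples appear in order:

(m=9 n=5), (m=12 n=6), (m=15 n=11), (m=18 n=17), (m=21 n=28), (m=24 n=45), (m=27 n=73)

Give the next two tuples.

M: +3 each step; 9, 12, 15, 18, 21, 24, 27 → 30 → 33.
N: 5, 6, 11, 17, 28, 45, 73 → 118 → 191 (each term is the sum of the two before it).
So the next two tuples are (m=30 n=118) and (m=33 n=191).

(m=30 n=118), (m=33 n=191)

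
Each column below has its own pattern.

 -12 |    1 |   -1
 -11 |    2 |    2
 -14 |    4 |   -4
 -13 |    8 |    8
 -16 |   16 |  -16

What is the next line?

-15  32  32

First component: -12, -11, -14, -13, -16 → -15 (alternating steps +1, −3, +1, −3, …).
Second component: 1, 2, 4, 8, 16 → 32 (×2 each step).
Third component: ×(-2) each step, so -1, 2, -4, 8, -16 → 32.
So the next line is -15  32  32.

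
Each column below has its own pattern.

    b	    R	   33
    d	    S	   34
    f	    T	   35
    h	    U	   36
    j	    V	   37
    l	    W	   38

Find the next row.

n  X  39

For the first letter, letters move forward 2 places in the alphabet: b, d, f, h, j, l → n.
Second letter: R, S, T, U, V, W → X (letters move forward 1 place in the alphabet).
Third component: +1 each step, so 33, 34, 35, 36, 37, 38 → 39.
So the next row is n  X  39.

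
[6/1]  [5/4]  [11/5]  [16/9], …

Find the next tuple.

[27/14]

First component: 6, 5, 11, 16 → 27 (each term is the sum of the two before it).
Second component: 1, 4, 5, 9 → 14 (each term is the sum of the two before it).
Putting it together: [27/14].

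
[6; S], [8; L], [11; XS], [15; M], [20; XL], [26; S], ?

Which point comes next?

First entry: differences are 2, 3, 4, … (increasing by 1 each time), so 6, 8, 11, 15, 20, 26 → 33.
Size: S, L, XS, M, XL, S → L (repeats S → L → XS → M → XL).
Putting it together: [33; L].

[33; L]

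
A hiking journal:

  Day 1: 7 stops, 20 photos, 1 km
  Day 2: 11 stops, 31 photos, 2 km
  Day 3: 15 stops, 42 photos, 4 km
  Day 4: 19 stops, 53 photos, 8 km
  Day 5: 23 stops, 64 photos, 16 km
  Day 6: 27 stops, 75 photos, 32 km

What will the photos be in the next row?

86

Stops — +4 each step: 7, 11, 15, 19, 23, 27 → 31.
For the photos, +11 each step: 20, 31, 42, 53, 64, 75 → 86.
Km: ×2 each step, so 1, 2, 4, 8, 16, 32 → 64.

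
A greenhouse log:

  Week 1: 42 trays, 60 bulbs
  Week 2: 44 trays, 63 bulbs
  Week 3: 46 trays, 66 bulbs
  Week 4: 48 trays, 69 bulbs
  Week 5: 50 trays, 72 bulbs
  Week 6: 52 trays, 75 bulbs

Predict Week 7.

54 trays, 78 bulbs

Trays: 42, 44, 46, 48, 50, 52 → 54 (+2 each step).
Bulbs: +3 each step, so 60, 63, 66, 69, 72, 75 → 78.
Putting it together: 54 trays, 78 bulbs.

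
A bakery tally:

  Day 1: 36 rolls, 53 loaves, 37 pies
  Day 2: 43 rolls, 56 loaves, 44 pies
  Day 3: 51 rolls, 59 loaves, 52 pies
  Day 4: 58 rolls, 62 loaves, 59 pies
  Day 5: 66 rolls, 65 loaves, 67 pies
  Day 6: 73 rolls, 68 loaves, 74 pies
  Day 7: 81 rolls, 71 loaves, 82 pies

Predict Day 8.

88 rolls, 74 loaves, 89 pies

Rolls: alternating steps +7, +8, +7, +8, …, so 36, 43, 51, 58, 66, 73, 81 → 88.
Loaves — +3 each step: 53, 56, 59, 62, 65, 68, 71 → 74.
Pies goes 37, 44, 52, 59, 67, 74, 82 → 89 (always 1 more than the rolls).
So the next row is 88 rolls, 74 loaves, 89 pies.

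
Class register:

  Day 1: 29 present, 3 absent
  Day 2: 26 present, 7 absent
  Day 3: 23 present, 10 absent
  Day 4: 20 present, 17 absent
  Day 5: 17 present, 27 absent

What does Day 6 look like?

14 present, 44 absent

Present goes 29, 26, 23, 20, 17 → 14 (−3 each step).
For the absent, each term is the sum of the two before it: 3, 7, 10, 17, 27 → 44.
Combining the parts gives 14 present, 44 absent.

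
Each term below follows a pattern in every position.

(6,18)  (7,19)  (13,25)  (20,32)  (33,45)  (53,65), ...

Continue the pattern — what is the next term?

First part: each term is the sum of the two before it; 6, 7, 13, 20, 33, 53 → 86.
Second part goes 18, 19, 25, 32, 45, 65 → 98 (always 12 more than the first part).
Combining the parts gives (86,98).

(86,98)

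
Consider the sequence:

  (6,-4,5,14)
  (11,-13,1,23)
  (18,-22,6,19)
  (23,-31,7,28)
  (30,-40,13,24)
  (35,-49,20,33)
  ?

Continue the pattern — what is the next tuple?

For the first value, alternating steps +5, +7, +5, +7, …: 6, 11, 18, 23, 30, 35 → 42.
Second value — −9 each step: -4, -13, -22, -31, -40, -49 → -58.
Third value goes 5, 1, 6, 7, 13, 20 → 33 (each term is the sum of the two before it).
Fourth value: 14, 23, 19, 28, 24, 33 → 29 (alternating steps +9, −4, +9, −4, …).
Combining the parts gives (42,-58,33,29).

(42,-58,33,29)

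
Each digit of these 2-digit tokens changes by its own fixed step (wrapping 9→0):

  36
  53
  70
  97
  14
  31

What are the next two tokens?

58, 75

For the first digit, +2 each step, mod 10: 3, 5, 7, 9, 1, 3 → 5 → 7.
Second digit: 6, 3, 0, 7, 4, 1 → 8 → 5 (−3 each step, mod 10).
Putting the parts together: 58 and then 75.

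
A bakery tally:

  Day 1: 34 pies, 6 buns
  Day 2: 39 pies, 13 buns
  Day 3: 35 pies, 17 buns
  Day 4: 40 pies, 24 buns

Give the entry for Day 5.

Pies: alternating steps +5, −4, +5, −4, …, so 34, 39, 35, 40 → 36.
For the buns, alternating steps +7, +4, +7, +4, …: 6, 13, 17, 24 → 28.
So the next line is 36 pies, 28 buns.

36 pies, 28 buns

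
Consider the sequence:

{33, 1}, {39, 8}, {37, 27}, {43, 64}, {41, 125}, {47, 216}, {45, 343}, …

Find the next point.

{51, 512}

First entry: 33, 39, 37, 43, 41, 47, 45 → 51 (alternating steps +6, −2, +6, −2, …).
Second entry: 1, 8, 27, 64, 125, 216, 343 → 512 (perfect cubes: 1³, 2³, 3³, …).
Putting it together: {51, 512}.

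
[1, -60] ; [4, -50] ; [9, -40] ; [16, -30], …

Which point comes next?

First component — perfect squares: 1², 2², 3², …: 1, 4, 9, 16 → 25.
Second component: +10 each step; -60, -50, -40, -30 → -20.
Putting it together: [25, -20].

[25, -20]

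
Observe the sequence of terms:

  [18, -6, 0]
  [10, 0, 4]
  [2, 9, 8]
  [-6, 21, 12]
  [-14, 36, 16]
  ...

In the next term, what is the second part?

Second part — differences are 6, 9, 12, … (increasing by 3 each time): -6, 0, 9, 21, 36 → 54.

54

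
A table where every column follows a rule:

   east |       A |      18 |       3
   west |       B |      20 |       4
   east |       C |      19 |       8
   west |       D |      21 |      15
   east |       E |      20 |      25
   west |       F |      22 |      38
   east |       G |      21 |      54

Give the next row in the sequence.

Direction: alternates east ↔ west; east, west, east, west, east, west, east → west.
Letter: letters move forward 1 place in the alphabet; A, B, C, D, E, F, G → H.
Third component goes 18, 20, 19, 21, 20, 22, 21 → 23 (alternating steps +2, −1, +2, −1, …).
Fourth component: differences are 1, 4, 7, … (increasing by 3 each time), so 3, 4, 8, 15, 25, 38, 54 → 73.
Combining the parts gives west  H  23  73.

west  H  23  73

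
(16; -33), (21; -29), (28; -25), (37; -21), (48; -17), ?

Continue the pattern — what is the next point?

For the first part, differences are 5, 7, 9, … (increasing by 2 each time): 16, 21, 28, 37, 48 → 61.
Second part — +4 each step: -33, -29, -25, -21, -17 → -13.
Putting it together: (61; -13).

(61; -13)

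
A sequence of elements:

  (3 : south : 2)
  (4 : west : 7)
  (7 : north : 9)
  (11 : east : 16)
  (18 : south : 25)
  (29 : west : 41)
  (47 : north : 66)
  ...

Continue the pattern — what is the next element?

(76 : east : 107)

First slot: each term is the sum of the two before it; 3, 4, 7, 11, 18, 29, 47 → 76.
Direction: south, west, north, east, south, west, north → east (repeats south → west → north → east).
Third slot — each term is the sum of the two before it: 2, 7, 9, 16, 25, 41, 66 → 107.
Combining the parts gives (76 : east : 107).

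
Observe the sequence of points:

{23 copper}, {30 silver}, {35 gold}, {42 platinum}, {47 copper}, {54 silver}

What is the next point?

First slot: 23, 30, 35, 42, 47, 54 → 59 (alternating steps +7, +5, +7, +5, …).
Metal: repeats copper → silver → gold → platinum, so copper, silver, gold, platinum, copper, silver → gold.
So the next point is {59 gold}.

{59 gold}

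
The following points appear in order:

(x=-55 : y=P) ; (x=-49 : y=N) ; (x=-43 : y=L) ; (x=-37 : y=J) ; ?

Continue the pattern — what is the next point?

(x=-31 : y=H)

X: -55, -49, -43, -37 → -31 (+6 each step).
Y: letters move back 2 places in the alphabet; P, N, L, J → H.
Putting it together: (x=-31 : y=H).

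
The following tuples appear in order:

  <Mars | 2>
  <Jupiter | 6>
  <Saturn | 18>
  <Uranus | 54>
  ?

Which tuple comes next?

Planet — runs through the planets Mercury→Neptune: Mars, Jupiter, Saturn, Uranus → Neptune.
Second slot: ×3 each step, so 2, 6, 18, 54 → 162.
So the next tuple is <Neptune | 162>.

<Neptune | 162>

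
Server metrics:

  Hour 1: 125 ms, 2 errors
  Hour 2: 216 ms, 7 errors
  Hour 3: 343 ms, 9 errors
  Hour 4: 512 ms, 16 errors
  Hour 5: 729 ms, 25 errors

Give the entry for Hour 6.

Ms: perfect cubes: 5³, 6³, 7³, …, so 125, 216, 343, 512, 729 → 1000.
Errors: 2, 7, 9, 16, 25 → 41 (each term is the sum of the two before it).
So the next row is 1000 ms, 41 errors.

1000 ms, 41 errors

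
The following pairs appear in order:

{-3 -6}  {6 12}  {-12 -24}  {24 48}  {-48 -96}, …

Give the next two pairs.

{96 192}, {-192 -384}

First entry: ×(-2) each step, so -3, 6, -12, 24, -48 → 96 → -192.
Second entry: always 2 × the first entry; -6, 12, -24, 48, -96 → 192 → -384.
So the next two pairs are {96 192} and {-192 -384}.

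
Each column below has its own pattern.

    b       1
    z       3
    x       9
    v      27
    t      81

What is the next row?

Letter: letters move back 2 places in the alphabet, wrapping A→Z; b, z, x, v, t → r.
Second component: ×3 each step, so 1, 3, 9, 27, 81 → 243.
Combining the parts gives r  243.

r  243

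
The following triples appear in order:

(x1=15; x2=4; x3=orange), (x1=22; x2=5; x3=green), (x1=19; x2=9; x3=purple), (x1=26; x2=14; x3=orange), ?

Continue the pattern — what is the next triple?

X1: 15, 22, 19, 26 → 23 (alternating steps +7, −3, +7, −3, …).
X2: each term is the sum of the two before it; 4, 5, 9, 14 → 23.
X3: repeats orange → green → purple; orange, green, purple, orange → green.
Putting it together: (x1=23; x2=23; x3=green).

(x1=23; x2=23; x3=green)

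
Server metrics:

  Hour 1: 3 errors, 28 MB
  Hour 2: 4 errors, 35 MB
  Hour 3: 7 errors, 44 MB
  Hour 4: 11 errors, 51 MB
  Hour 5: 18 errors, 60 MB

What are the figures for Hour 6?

29 errors, 67 MB

Errors: each term is the sum of the two before it, so 3, 4, 7, 11, 18 → 29.
MB: 28, 35, 44, 51, 60 → 67 (alternating steps +7, +9, +7, +9, …).
So the next record is 29 errors, 67 MB.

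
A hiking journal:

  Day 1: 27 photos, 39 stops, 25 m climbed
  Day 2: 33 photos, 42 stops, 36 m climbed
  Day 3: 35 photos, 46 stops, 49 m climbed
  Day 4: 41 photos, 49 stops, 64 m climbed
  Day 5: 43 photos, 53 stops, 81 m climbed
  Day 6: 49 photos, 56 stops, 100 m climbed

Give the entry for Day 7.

Photos goes 27, 33, 35, 41, 43, 49 → 51 (alternating steps +6, +2, +6, +2, …).
Stops: alternating steps +3, +4, +3, +4, …, so 39, 42, 46, 49, 53, 56 → 60.
M climbed: 25, 36, 49, 64, 81, 100 → 121 (perfect squares: 5², 6², 7², …).
Combining the parts gives 51 photos, 60 stops, 121 m climbed.

51 photos, 60 stops, 121 m climbed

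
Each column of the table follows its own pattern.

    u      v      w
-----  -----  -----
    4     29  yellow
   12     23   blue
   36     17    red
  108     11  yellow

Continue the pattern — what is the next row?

324  5  blue

Column u — ×3 each step: 4, 12, 36, 108 → 324.
Column v: −6 each step, so 29, 23, 17, 11 → 5.
Column w: repeats yellow → blue → red, so yellow, blue, red, yellow → blue.
So the next row is 324  5  blue.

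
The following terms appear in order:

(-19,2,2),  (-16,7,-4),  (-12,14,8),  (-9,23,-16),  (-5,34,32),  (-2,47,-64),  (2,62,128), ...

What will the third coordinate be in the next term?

Third coordinate goes 2, -4, 8, -16, 32, -64, 128 → -256 (×(-2) each step).

-256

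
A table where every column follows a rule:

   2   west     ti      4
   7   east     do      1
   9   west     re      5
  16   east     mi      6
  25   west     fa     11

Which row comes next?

41  east  sol  17

First component goes 2, 7, 9, 16, 25 → 41 (each term is the sum of the two before it).
Direction: alternates west ↔ east; west, east, west, east, west → east.
Note — runs through the solfège scale do→ti: ti, do, re, mi, fa → sol.
Fourth component — each term is the sum of the two before it: 4, 1, 5, 6, 11 → 17.
So the next row is 41  east  sol  17.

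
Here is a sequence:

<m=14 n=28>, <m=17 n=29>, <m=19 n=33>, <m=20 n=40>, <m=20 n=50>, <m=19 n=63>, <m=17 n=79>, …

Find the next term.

For the m, differences are 3, 2, 1, … (decreasing by 1 each time): 14, 17, 19, 20, 20, 19, 17 → 14.
N: differences are 1, 4, 7, … (increasing by 3 each time); 28, 29, 33, 40, 50, 63, 79 → 98.
Combining the parts gives <m=14 n=98>.

<m=14 n=98>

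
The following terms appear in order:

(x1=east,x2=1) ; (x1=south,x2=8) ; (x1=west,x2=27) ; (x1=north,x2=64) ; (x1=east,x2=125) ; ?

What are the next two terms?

(x1=south,x2=216), (x1=west,x2=343)

X1: repeats east → south → west → north, so east, south, west, north, east → south → west.
X2 — perfect cubes: 1³, 2³, 3³, …: 1, 8, 27, 64, 125 → 216 → 343.
Putting the parts together: (x1=south,x2=216) and then (x1=west,x2=343).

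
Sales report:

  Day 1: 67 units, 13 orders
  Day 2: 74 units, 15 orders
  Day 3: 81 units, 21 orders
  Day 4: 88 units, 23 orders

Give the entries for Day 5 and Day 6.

Units — +7 each step: 67, 74, 81, 88 → 95 → 102.
Orders — alternating steps +2, +6, +2, +6, …: 13, 15, 21, 23 → 29 → 31.
So the next two rows are 95 units, 29 orders and 102 units, 31 orders.

95 units, 29 orders; 102 units, 31 orders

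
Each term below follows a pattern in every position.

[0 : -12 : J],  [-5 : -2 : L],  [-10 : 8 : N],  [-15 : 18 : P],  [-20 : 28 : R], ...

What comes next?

[-25 : 38 : T]

First entry — −5 each step: 0, -5, -10, -15, -20 → -25.
Second entry goes -12, -2, 8, 18, 28 → 38 (+10 each step).
For the letter, letters move forward 2 places in the alphabet: J, L, N, P, R → T.
Putting it together: [-25 : 38 : T].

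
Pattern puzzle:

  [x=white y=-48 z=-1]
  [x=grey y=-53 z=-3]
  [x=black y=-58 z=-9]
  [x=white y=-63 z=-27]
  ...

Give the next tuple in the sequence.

[x=grey y=-68 z=-81]

X: repeats white → grey → black; white, grey, black, white → grey.
Y: -48, -53, -58, -63 → -68 (−5 each step).
Z — ×3 each step: -1, -3, -9, -27 → -81.
Combining the parts gives [x=grey y=-68 z=-81].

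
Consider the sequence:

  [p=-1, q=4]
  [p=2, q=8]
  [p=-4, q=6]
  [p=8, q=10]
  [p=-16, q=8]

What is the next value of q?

For the q, alternating steps +4, −2, +4, −2, …: 4, 8, 6, 10, 8 → 12.

12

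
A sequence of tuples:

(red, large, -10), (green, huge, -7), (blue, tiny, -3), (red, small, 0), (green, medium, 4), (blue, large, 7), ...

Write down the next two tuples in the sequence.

Colour: repeats red → green → blue, so red, green, blue, red, green, blue → red → green.
Size: repeats large → huge → tiny → small → medium; large, huge, tiny, small, medium, large → huge → tiny.
Third part: alternating steps +3, +4, +3, +4, …; -10, -7, -3, 0, 4, 7 → 11 → 14.
So the next two tuples are (red, huge, 11) and (green, tiny, 14).

(red, huge, 11), (green, tiny, 14)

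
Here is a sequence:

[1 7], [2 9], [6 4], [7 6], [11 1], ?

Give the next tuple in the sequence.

[12 3]

First slot: alternating steps +1, +4, +1, +4, …, so 1, 2, 6, 7, 11 → 12.
Second slot: alternating steps +2, −5, +2, −5, …; 7, 9, 4, 6, 1 → 3.
So the next tuple is [12 3].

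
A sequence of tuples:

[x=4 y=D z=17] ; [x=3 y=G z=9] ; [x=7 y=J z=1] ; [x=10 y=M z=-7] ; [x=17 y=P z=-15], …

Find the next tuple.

[x=27 y=S z=-23]

X: each term is the sum of the two before it; 4, 3, 7, 10, 17 → 27.
Y goes D, G, J, M, P → S (letters move forward 3 places in the alphabet).
For the z, −8 each step: 17, 9, 1, -7, -15 → -23.
Putting it together: [x=27 y=S z=-23].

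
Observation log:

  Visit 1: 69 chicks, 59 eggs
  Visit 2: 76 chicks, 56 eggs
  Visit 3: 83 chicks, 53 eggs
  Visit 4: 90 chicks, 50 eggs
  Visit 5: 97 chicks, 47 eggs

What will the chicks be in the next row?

104

Chicks goes 69, 76, 83, 90, 97 → 104 (+7 each step).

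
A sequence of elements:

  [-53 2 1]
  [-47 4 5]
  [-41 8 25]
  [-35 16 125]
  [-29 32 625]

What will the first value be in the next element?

First value: -53, -47, -41, -35, -29 → -23 (+6 each step).

-23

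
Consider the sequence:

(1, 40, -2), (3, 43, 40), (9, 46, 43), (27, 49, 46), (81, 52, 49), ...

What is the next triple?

For the first slot, ×3 each step: 1, 3, 9, 27, 81 → 243.
Second slot: 40, 43, 46, 49, 52 → 55 (+3 each step).
For the third slot, always the previous value of the second slot: -2, 40, 43, 46, 49 → 52.
So the next triple is (243, 55, 52).

(243, 55, 52)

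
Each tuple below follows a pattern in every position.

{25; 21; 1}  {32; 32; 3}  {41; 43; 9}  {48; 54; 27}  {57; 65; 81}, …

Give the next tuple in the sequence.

First value: alternating steps +7, +9, +7, +9, …; 25, 32, 41, 48, 57 → 64.
Second value: +11 each step; 21, 32, 43, 54, 65 → 76.
For the third value, ×3 each step: 1, 3, 9, 27, 81 → 243.
Putting it together: {64; 76; 243}.

{64; 76; 243}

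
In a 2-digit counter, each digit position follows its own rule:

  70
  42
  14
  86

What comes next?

First digit: −3 each step, mod 10, so 7, 4, 1, 8 → 5.
Second digit: +2 each step, mod 10, so 0, 2, 4, 6 → 8.
Combining the parts gives 58.

58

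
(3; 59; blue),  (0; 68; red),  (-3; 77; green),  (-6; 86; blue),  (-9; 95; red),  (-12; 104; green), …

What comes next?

First part: 3, 0, -3, -6, -9, -12 → -15 (−3 each step).
Second part: 59, 68, 77, 86, 95, 104 → 113 (+9 each step).
Colour: blue, red, green, blue, red, green → blue (repeats blue → red → green).
Combining the parts gives (-15; 113; blue).

(-15; 113; blue)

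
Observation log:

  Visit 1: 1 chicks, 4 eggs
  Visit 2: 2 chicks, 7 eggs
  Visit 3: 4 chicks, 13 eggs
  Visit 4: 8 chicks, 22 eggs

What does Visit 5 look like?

Chicks — ×2 each step: 1, 2, 4, 8 → 16.
Eggs: 4, 7, 13, 22 → 34 (differences are 3, 6, 9, … (increasing by 3 each time)).
So the next row is 16 chicks, 34 eggs.

16 chicks, 34 eggs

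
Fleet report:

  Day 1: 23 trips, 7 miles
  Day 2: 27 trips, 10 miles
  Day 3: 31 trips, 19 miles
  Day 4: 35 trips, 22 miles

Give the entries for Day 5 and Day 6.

Trips: +4 each step, so 23, 27, 31, 35 → 39 → 43.
For the miles, alternating steps +3, +9, +3, +9, …: 7, 10, 19, 22 → 31 → 34.
Putting the parts together: 39 trips, 31 miles and then 43 trips, 34 miles.

39 trips, 31 miles; 43 trips, 34 miles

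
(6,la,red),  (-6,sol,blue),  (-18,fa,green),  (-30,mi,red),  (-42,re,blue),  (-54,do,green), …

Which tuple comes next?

(-66,ti,red)

First part goes 6, -6, -18, -30, -42, -54 → -66 (−12 each step).
Note: runs backward through the solfège scale do→ti, so la, sol, fa, mi, re, do → ti.
Colour: red, blue, green, red, blue, green → red (repeats red → blue → green).
Combining the parts gives (-66,ti,red).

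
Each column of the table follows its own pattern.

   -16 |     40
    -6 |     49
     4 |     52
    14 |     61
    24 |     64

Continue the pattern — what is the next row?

For the first component, +10 each step: -16, -6, 4, 14, 24 → 34.
For the second component, alternating steps +9, +3, +9, +3, …: 40, 49, 52, 61, 64 → 73.
So the next row is 34  73.

34  73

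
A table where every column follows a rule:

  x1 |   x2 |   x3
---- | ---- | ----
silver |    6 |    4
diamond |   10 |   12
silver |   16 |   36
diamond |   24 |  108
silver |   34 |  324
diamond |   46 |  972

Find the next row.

Column x1: alternates silver ↔ diamond, so silver, diamond, silver, diamond, silver, diamond → silver.
Column x2 — differences are 4, 6, 8, … (increasing by 2 each time): 6, 10, 16, 24, 34, 46 → 60.
Column x3 goes 4, 12, 36, 108, 324, 972 → 2916 (×3 each step).
Putting it together: silver  60  2916.

silver  60  2916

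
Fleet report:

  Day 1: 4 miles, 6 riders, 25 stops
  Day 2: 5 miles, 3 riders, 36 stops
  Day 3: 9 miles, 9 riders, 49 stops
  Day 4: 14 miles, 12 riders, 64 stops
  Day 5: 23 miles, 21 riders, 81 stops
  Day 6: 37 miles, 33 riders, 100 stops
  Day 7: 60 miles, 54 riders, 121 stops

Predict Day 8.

For the miles, each term is the sum of the two before it: 4, 5, 9, 14, 23, 37, 60 → 97.
Riders: each term is the sum of the two before it, so 6, 3, 9, 12, 21, 33, 54 → 87.
Stops goes 25, 36, 49, 64, 81, 100, 121 → 144 (perfect squares: 5², 6², 7², …).
Putting it together: 97 miles, 87 riders, 144 stops.

97 miles, 87 riders, 144 stops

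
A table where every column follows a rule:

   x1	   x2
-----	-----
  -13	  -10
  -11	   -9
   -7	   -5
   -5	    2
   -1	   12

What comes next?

1  25

Column x1: -13, -11, -7, -5, -1 → 1 (alternating steps +2, +4, +2, +4, …).
Column x2 — differences are 1, 4, 7, … (increasing by 3 each time): -10, -9, -5, 2, 12 → 25.
So the next row is 1  25.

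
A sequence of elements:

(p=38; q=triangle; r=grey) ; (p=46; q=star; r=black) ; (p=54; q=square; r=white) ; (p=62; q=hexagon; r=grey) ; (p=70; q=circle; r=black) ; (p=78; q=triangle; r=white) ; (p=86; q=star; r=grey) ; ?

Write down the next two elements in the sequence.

(p=94; q=square; r=black), (p=102; q=hexagon; r=white)

P goes 38, 46, 54, 62, 70, 78, 86 → 94 → 102 (+8 each step).
Q: repeats triangle → star → square → hexagon → circle; triangle, star, square, hexagon, circle, triangle, star → square → hexagon.
R: repeats grey → black → white, so grey, black, white, grey, black, white, grey → black → white.
So the next two elements are (p=94; q=square; r=black) and (p=102; q=hexagon; r=white).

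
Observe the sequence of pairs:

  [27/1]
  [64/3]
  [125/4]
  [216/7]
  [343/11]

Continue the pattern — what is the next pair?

[512/18]

First entry: perfect cubes: 3³, 4³, 5³, …; 27, 64, 125, 216, 343 → 512.
Second entry — each term is the sum of the two before it: 1, 3, 4, 7, 11 → 18.
Putting it together: [512/18].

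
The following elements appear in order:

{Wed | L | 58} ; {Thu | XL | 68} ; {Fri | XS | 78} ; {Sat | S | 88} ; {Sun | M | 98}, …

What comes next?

For the day, runs through the weekdays Mon→Sun: Wed, Thu, Fri, Sat, Sun → Mon.
Size goes L, XL, XS, S, M → L (runs through clothing sizes XS→XL).
Third coordinate: +10 each step, so 58, 68, 78, 88, 98 → 108.
So the next element is {Mon | L | 108}.

{Mon | L | 108}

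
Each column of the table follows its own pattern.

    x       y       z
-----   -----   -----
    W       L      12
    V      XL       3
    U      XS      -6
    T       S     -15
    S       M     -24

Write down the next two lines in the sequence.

Column x goes W, V, U, T, S → R → Q (letters move back 1 place in the alphabet).
Column y — runs through clothing sizes XS→XL: L, XL, XS, S, M → L → XL.
Column z: −9 each step, so 12, 3, -6, -15, -24 → -33 → -42.
So the next two lines are R  L  -33 and Q  XL  -42.

R  L  -33; Q  XL  -42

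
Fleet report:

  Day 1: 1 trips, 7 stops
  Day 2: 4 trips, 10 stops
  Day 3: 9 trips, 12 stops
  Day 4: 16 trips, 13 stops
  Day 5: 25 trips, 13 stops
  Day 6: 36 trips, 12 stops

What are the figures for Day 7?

49 trips, 10 stops

Trips goes 1, 4, 9, 16, 25, 36 → 49 (perfect squares: 1², 2², 3², …).
Stops: differences are 3, 2, 1, … (decreasing by 1 each time); 7, 10, 12, 13, 13, 12 → 10.
Putting it together: 49 trips, 10 stops.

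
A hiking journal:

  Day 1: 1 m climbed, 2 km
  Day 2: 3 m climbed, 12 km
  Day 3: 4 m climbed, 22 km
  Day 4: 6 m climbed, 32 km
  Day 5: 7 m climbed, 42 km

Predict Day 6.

M climbed — alternating steps +2, +1, +2, +1, …: 1, 3, 4, 6, 7 → 9.
Km: +10 each step; 2, 12, 22, 32, 42 → 52.
Combining the parts gives 9 m climbed, 52 km.

9 m climbed, 52 km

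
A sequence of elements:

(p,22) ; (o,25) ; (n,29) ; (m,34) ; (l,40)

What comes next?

Letter: p, o, n, m, l → k (letters move back 1 place in the alphabet).
Second component: differences are 3, 4, 5, … (increasing by 1 each time), so 22, 25, 29, 34, 40 → 47.
Combining the parts gives (k,47).

(k,47)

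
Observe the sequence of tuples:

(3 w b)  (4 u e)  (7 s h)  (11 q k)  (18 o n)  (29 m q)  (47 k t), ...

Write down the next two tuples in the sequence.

First value: 3, 4, 7, 11, 18, 29, 47 → 76 → 123 (each term is the sum of the two before it).
First letter: letters move back 2 places in the alphabet, so w, u, s, q, o, m, k → i → g.
For the second letter, letters move forward 3 places in the alphabet: b, e, h, k, n, q, t → w → z.
So the next two tuples are (76 i w) and (123 g z).

(76 i w), (123 g z)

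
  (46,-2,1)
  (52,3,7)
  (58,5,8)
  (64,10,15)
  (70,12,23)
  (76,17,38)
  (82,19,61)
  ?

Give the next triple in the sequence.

(88,24,99)

For the first component, +6 each step: 46, 52, 58, 64, 70, 76, 82 → 88.
Second component: -2, 3, 5, 10, 12, 17, 19 → 24 (alternating steps +5, +2, +5, +2, …).
Third component — each term is the sum of the two before it: 1, 7, 8, 15, 23, 38, 61 → 99.
So the next triple is (88,24,99).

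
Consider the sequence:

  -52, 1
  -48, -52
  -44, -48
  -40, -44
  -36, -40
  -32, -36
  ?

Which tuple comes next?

For the first slot, +4 each step: -52, -48, -44, -40, -36, -32 → -28.
For the second slot, always the previous value of the first slot: 1, -52, -48, -44, -40, -36 → -32.
Putting it together: -28, -32.

-28, -32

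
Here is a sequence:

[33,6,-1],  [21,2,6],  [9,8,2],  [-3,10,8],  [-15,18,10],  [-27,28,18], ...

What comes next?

[-39,46,28]

First coordinate: −12 each step, so 33, 21, 9, -3, -15, -27 → -39.
Second coordinate goes 6, 2, 8, 10, 18, 28 → 46 (each term is the sum of the two before it).
Third coordinate goes -1, 6, 2, 8, 10, 18 → 28 (always the previous value of the second coordinate).
So the next term is [-39,46,28].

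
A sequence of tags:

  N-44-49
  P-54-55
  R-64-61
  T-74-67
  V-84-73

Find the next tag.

Letter: N, P, R, T, V → X (letters move forward 2 places in the alphabet).
Second component — +10 each step: 44, 54, 64, 74, 84 → 94.
Third component: 49, 55, 61, 67, 73 → 79 (+6 each step).
So the next tag is X-94-79.

X-94-79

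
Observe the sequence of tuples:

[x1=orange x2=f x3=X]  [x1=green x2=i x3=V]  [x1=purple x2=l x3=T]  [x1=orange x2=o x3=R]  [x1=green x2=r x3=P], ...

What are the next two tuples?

[x1=purple x2=u x3=N], [x1=orange x2=x x3=L]

For the x1, repeats orange → green → purple: orange, green, purple, orange, green → purple → orange.
For the x2, letters move forward 3 places in the alphabet: f, i, l, o, r → u → x.
X3: letters move back 2 places in the alphabet; X, V, T, R, P → N → L.
So the next two tuples are [x1=purple x2=u x3=N] and [x1=orange x2=x x3=L].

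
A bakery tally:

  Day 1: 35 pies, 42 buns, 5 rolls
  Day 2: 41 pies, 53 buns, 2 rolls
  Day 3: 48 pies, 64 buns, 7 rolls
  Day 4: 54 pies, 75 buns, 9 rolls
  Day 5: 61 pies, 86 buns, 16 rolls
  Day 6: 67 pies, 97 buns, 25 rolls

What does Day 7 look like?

For the pies, alternating steps +6, +7, +6, +7, …: 35, 41, 48, 54, 61, 67 → 74.
Buns: 42, 53, 64, 75, 86, 97 → 108 (+11 each step).
Rolls — each term is the sum of the two before it: 5, 2, 7, 9, 16, 25 → 41.
Putting it together: 74 pies, 108 buns, 41 rolls.

74 pies, 108 buns, 41 rolls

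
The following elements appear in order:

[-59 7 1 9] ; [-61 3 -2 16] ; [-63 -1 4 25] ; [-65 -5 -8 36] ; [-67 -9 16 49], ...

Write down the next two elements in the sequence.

[-69 -13 -32 64], [-71 -17 64 81]

First component: −2 each step, so -59, -61, -63, -65, -67 → -69 → -71.
For the second component, −4 each step: 7, 3, -1, -5, -9 → -13 → -17.
Third component goes 1, -2, 4, -8, 16 → -32 → 64 (×(-2) each step).
Fourth component — perfect squares: 3², 4², 5², …: 9, 16, 25, 36, 49 → 64 → 81.
Putting the parts together: [-69 -13 -32 64] and then [-71 -17 64 81].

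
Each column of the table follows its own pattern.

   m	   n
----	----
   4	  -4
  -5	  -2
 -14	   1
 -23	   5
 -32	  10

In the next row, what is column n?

16

Column n: -4, -2, 1, 5, 10 → 16 (differences are 2, 3, 4, … (increasing by 1 each time)).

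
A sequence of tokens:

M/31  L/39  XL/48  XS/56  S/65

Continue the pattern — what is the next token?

M/73

Size: M, L, XL, XS, S → M (runs through clothing sizes XS→XL).
Second component: alternating steps +8, +9, +8, +9, …, so 31, 39, 48, 56, 65 → 73.
So the next token is M/73.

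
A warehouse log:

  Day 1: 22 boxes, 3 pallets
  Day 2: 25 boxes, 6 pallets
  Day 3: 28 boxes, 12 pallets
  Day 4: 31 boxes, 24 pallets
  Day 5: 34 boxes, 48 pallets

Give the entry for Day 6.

37 boxes, 96 pallets

Boxes — +3 each step: 22, 25, 28, 31, 34 → 37.
Pallets — ×2 each step: 3, 6, 12, 24, 48 → 96.
Combining the parts gives 37 boxes, 96 pallets.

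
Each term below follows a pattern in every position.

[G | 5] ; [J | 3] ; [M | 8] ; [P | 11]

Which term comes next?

[S | 19]

Letter: letters move forward 3 places in the alphabet, so G, J, M, P → S.
Second component: each term is the sum of the two before it; 5, 3, 8, 11 → 19.
Combining the parts gives [S | 19].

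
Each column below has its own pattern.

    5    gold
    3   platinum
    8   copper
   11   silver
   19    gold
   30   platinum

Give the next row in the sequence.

49  copper

First component: 5, 3, 8, 11, 19, 30 → 49 (each term is the sum of the two before it).
Metal: repeats gold → platinum → copper → silver; gold, platinum, copper, silver, gold, platinum → copper.
Combining the parts gives 49  copper.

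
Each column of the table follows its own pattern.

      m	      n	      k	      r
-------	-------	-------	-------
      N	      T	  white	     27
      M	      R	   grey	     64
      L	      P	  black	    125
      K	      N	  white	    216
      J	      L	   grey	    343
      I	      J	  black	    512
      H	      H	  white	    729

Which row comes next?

Column m: N, M, L, K, J, I, H → G (letters move back 1 place in the alphabet).
Column n goes T, R, P, N, L, J, H → F (letters move back 2 places in the alphabet).
Column k — repeats white → grey → black: white, grey, black, white, grey, black, white → grey.
Column r: 27, 64, 125, 216, 343, 512, 729 → 1000 (perfect cubes: 3³, 4³, 5³, …).
Combining the parts gives G  F  grey  1000.

G  F  grey  1000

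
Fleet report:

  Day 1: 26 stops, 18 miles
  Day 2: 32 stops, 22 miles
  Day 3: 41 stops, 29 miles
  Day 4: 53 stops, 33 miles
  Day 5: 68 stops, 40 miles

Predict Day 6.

Stops: differences are 6, 9, 12, … (increasing by 3 each time), so 26, 32, 41, 53, 68 → 86.
Miles: 18, 22, 29, 33, 40 → 44 (alternating steps +4, +7, +4, +7, …).
So the next row is 86 stops, 44 miles.

86 stops, 44 miles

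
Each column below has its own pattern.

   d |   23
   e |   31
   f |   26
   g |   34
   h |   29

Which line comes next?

Letter: letters move forward 1 place in the alphabet, so d, e, f, g, h → i.
Second component — alternating steps +8, −5, +8, −5, …: 23, 31, 26, 34, 29 → 37.
Combining the parts gives i  37.

i  37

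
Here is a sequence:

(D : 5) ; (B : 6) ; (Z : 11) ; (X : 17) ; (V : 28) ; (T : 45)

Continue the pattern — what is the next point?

(R : 73)

Letter: D, B, Z, X, V, T → R (letters move back 2 places in the alphabet, wrapping A→Z).
Second coordinate: each term is the sum of the two before it; 5, 6, 11, 17, 28, 45 → 73.
Putting it together: (R : 73).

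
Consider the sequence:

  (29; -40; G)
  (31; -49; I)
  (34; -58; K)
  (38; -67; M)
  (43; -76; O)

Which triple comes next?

(49; -85; Q)

For the first component, differences are 2, 3, 4, … (increasing by 1 each time): 29, 31, 34, 38, 43 → 49.
Second component: -40, -49, -58, -67, -76 → -85 (−9 each step).
Letter goes G, I, K, M, O → Q (letters move forward 2 places in the alphabet).
Putting it together: (49; -85; Q).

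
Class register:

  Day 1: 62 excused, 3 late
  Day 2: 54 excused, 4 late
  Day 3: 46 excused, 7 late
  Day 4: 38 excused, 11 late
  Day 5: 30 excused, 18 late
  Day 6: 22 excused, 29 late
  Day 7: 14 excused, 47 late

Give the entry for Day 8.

6 excused, 76 late

Excused goes 62, 54, 46, 38, 30, 22, 14 → 6 (−8 each step).
Late: each term is the sum of the two before it; 3, 4, 7, 11, 18, 29, 47 → 76.
Combining the parts gives 6 excused, 76 late.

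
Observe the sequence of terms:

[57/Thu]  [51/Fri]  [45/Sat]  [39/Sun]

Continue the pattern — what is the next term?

First coordinate: −6 each step; 57, 51, 45, 39 → 33.
Day: Thu, Fri, Sat, Sun → Mon (runs through the weekdays Mon→Sun).
So the next term is [33/Mon].

[33/Mon]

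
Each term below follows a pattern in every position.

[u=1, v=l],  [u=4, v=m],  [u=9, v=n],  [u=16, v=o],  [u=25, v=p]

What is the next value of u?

36

U — perfect squares: 1², 2², 3², …: 1, 4, 9, 16, 25 → 36.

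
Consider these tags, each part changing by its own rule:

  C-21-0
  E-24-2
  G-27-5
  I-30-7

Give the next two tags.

Letter goes C, E, G, I → K → M (letters move forward 2 places in the alphabet).
For the second component, +3 each step: 21, 24, 27, 30 → 33 → 36.
Third component goes 0, 2, 5, 7 → 10 → 12 (alternating steps +2, +3, +2, +3, …).
Putting the parts together: K-33-10 and then M-36-12.

K-33-10 then M-36-12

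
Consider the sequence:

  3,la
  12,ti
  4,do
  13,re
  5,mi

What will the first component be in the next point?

14

First component: 3, 12, 4, 13, 5 → 14 (alternating steps +9, −8, +9, −8, …).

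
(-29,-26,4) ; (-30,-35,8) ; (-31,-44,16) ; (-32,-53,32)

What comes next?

First slot goes -29, -30, -31, -32 → -33 (−1 each step).
Second slot: −9 each step, so -26, -35, -44, -53 → -62.
Third slot: ×2 each step; 4, 8, 16, 32 → 64.
So the next term is (-33,-62,64).

(-33,-62,64)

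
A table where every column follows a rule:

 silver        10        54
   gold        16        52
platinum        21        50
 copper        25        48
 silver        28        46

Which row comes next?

gold  30  44

Metal: repeats silver → gold → platinum → copper, so silver, gold, platinum, copper, silver → gold.
Second component: differences are 6, 5, 4, … (decreasing by 1 each time), so 10, 16, 21, 25, 28 → 30.
Third component: −2 each step; 54, 52, 50, 48, 46 → 44.
Putting it together: gold  30  44.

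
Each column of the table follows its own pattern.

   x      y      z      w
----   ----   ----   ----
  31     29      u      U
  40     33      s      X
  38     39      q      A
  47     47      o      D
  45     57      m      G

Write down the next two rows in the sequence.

54  69  k  J; 52  83  i  M

Column x: alternating steps +9, −2, +9, −2, …, so 31, 40, 38, 47, 45 → 54 → 52.
Column y — differences are 4, 6, 8, … (increasing by 2 each time): 29, 33, 39, 47, 57 → 69 → 83.
Column z: u, s, q, o, m → k → i (letters move back 2 places in the alphabet).
Column w — letters move forward 3 places in the alphabet, wrapping Z→A: U, X, A, D, G → J → M.
Putting the parts together: 54  69  k  J and then 52  83  i  M.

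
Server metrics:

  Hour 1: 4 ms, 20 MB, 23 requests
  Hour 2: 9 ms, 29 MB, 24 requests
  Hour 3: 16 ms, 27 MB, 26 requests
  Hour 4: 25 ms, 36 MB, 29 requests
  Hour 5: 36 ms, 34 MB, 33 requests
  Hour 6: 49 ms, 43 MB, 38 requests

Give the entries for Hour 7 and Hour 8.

64 ms, 41 MB, 44 requests; 81 ms, 50 MB, 51 requests

Ms — perfect squares: 2², 3², 4², …: 4, 9, 16, 25, 36, 49 → 64 → 81.
MB: 20, 29, 27, 36, 34, 43 → 41 → 50 (alternating steps +9, −2, +9, −2, …).
Requests: differences are 1, 2, 3, … (increasing by 1 each time), so 23, 24, 26, 29, 33, 38 → 44 → 51.
Putting the parts together: 64 ms, 41 MB, 44 requests and then 81 ms, 50 MB, 51 requests.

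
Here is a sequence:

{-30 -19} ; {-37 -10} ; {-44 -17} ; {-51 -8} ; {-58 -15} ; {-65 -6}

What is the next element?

{-72 -13}

First part: -30, -37, -44, -51, -58, -65 → -72 (−7 each step).
Second part — alternating steps +9, −7, +9, −7, …: -19, -10, -17, -8, -15, -6 → -13.
So the next element is {-72 -13}.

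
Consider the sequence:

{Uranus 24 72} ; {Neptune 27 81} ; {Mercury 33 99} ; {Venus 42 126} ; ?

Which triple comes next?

Planet: Uranus, Neptune, Mercury, Venus → Earth (runs through the planets Mercury→Neptune).
For the second coordinate, differences are 3, 6, 9, … (increasing by 3 each time): 24, 27, 33, 42 → 54.
For the third coordinate, always 3 × the second coordinate: 72, 81, 99, 126 → 162.
So the next triple is {Earth 54 162}.

{Earth 54 162}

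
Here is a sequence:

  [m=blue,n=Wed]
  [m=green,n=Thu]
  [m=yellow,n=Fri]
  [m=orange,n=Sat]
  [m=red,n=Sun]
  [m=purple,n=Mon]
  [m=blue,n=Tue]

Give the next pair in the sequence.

For the m, repeats blue → green → yellow → orange → red → purple: blue, green, yellow, orange, red, purple, blue → green.
N: runs through the weekdays Mon→Sun; Wed, Thu, Fri, Sat, Sun, Mon, Tue → Wed.
Combining the parts gives [m=green,n=Wed].

[m=green,n=Wed]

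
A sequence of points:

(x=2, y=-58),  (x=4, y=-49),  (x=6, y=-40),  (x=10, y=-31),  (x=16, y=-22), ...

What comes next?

(x=26, y=-13)

X: 2, 4, 6, 10, 16 → 26 (each term is the sum of the two before it).
Y — +9 each step: -58, -49, -40, -31, -22 → -13.
Combining the parts gives (x=26, y=-13).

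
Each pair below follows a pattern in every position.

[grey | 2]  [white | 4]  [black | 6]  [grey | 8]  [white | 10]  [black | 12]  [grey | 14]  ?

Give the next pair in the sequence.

[white | 16]

Shade: repeats grey → white → black; grey, white, black, grey, white, black, grey → white.
Second component: +2 each step, so 2, 4, 6, 8, 10, 12, 14 → 16.
So the next pair is [white | 16].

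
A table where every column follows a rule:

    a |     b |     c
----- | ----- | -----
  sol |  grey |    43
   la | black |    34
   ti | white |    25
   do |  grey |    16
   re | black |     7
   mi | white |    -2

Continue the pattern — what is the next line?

Column a — runs through the solfège scale do→ti: sol, la, ti, do, re, mi → fa.
Column b: grey, black, white, grey, black, white → grey (repeats grey → black → white).
Column c — −9 each step: 43, 34, 25, 16, 7, -2 → -11.
Putting it together: fa  grey  -11.

fa  grey  -11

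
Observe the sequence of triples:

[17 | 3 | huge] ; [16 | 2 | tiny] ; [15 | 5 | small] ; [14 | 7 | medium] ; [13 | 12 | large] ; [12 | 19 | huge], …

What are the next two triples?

First coordinate: −1 each step; 17, 16, 15, 14, 13, 12 → 11 → 10.
For the second coordinate, each term is the sum of the two before it: 3, 2, 5, 7, 12, 19 → 31 → 50.
Size goes huge, tiny, small, medium, large, huge → tiny → small (repeats huge → tiny → small → medium → large).
Putting the parts together: [11 | 31 | tiny] and then [10 | 50 | small].

[11 | 31 | tiny], [10 | 50 | small]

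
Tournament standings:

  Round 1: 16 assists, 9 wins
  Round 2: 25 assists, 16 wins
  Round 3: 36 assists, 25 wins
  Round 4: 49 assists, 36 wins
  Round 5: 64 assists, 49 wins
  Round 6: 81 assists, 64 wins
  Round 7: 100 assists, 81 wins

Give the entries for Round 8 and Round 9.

121 assists, 100 wins; 144 assists, 121 wins

Assists goes 16, 25, 36, 49, 64, 81, 100 → 121 → 144 (perfect squares: 4², 5², 6², …).
Wins — always the previous value of the assists: 9, 16, 25, 36, 49, 64, 81 → 100 → 121.
So the next two records are 121 assists, 100 wins and 144 assists, 121 wins.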